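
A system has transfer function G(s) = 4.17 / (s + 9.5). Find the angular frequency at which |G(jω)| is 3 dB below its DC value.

For a single-pole low-pass, the −3 dB point is at the pole: ω = 9.5 rad/s.

9.5 rad/s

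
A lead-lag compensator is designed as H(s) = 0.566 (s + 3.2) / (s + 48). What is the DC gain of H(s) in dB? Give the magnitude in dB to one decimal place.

-28.5 dB

H(0) = 0.566 × 3.2 / 48 = 0.037733
20 log₁₀(0.037733) = -28.47 dB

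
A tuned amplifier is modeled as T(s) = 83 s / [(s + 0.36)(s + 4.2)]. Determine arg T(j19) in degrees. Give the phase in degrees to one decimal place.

∠(j19) = 90.00°
∠(j19 + 0.36) = arctan(19/0.36) = 88.91°
∠(j19 + 4.2) = arctan(19/4.2) = 77.54°
∠T(j19) = 90.00° − (88.91° + 77.54°) = -76.45°

-76.4°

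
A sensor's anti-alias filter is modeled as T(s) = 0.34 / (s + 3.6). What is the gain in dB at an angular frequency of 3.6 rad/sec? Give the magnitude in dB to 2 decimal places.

|j3.6 + 3.6| = √(3.6² + 3.6²) = 5.091
|T(j3.6)| = 0.34 / 5.091 = 0.066782
20 log₁₀(0.066782) = -23.507 dB

-23.51 dB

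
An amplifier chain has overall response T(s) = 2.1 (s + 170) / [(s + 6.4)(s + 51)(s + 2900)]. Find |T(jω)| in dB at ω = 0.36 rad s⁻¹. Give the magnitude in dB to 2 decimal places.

-68.48 dB

|j0.36 + 170| = √(0.36² + 170²) = 170
|j0.36 + 6.4| = √(0.36² + 6.4²) = 6.41
|j0.36 + 51| = √(0.36² + 51²) = 51
|j0.36 + 2900| = √(0.36² + 2900²) = 2900
|T(j0.36)| = 2.1 × 170 / (6.41 × 51 × 2900) = 0.00037655
20 log₁₀(0.00037655) = -68.484 dB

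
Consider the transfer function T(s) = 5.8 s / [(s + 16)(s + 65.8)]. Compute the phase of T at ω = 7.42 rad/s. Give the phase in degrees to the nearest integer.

59°

∠(j7.42) = 90.00°
∠(j7.42 + 16) = arctan(7.42/16) = 24.88°
∠(j7.42 + 65.8) = arctan(7.42/65.8) = 6.43°
∠T(j7.42) = 90.00° − (24.88° + 6.43°) = 58.69°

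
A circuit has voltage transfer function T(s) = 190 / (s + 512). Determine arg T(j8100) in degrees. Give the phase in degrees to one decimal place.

∠(j8100 + 512) = arctan(8100/512) = 86.38°
∠T(j8100) = −86.38° = -86.38°

-86.4°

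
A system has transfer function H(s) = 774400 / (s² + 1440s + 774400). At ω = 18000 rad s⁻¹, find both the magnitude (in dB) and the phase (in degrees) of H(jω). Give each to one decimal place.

|(j18000)² + 1440(j18000) + 774400| = |-3.2323e+08 + j2.592e+07| = 3.243e+08
|H(j18000)| = 774400 / 3.243e+08 = 0.0023882
20 log₁₀(0.0023882) = -52.44 dB
∠[(j18000)² + 1440(j18000) + 774400] = ∠[-3.2323e+08 + j2.592e+07] = 175.42°
∠H(j18000) = −175.42° = -175.42°

|H| = -52.4 dB, ∠H = -175.4 deg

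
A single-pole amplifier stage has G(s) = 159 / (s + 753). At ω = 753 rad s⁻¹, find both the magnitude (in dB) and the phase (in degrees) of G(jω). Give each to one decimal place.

|G| = -16.5 dB, ∠G = -45.0°

|j753 + 753| = √(753² + 753²) = 1065
|G(j753)| = 159 / 1065 = 0.14931
20 log₁₀(0.14931) = -16.52 dB
∠(j753 + 753) = arctan(753/753) = 45.00°
∠G(j753) = −45.00° = -45.00°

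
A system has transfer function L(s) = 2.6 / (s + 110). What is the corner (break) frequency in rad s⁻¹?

The single real pole at s = −110 gives a corner at ω = 110 rad s⁻¹.

110 rad s⁻¹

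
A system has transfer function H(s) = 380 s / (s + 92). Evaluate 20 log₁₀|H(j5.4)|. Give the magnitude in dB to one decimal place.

|j5.4| = 5.4
|j5.4 + 92| = √(5.4² + 92²) = 92.16
|H(j5.4)| = 380 × 5.4 / 92.16 = 22.266
20 log₁₀(22.266) = 26.95 dB

27.0 dB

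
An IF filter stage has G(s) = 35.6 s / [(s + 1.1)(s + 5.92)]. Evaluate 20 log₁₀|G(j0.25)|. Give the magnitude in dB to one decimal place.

2.5 dB

|j0.25| = 0.25
|j0.25 + 1.1| = √(0.25² + 1.1²) = 1.128
|j0.25 + 5.92| = √(0.25² + 5.92²) = 5.925
|G(j0.25)| = 35.6 × 0.25 / (1.128 × 5.925) = 1.3315
20 log₁₀(1.3315) = 2.49 dB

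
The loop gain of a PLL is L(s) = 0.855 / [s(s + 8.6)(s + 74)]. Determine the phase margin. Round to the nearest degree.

Gain crossover: |L(jω)| = 1 at ω ≈ 0.00134 rad/s.
∠L(j0.00134) = −90° − arctan(0.00134/8.6) − arctan(0.00134/74) ≈ -90.01°
PM = 180° + (-90.01°) = 89.99°

90 deg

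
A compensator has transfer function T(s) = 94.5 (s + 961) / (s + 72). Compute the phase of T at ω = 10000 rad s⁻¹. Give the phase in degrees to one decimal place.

-5.1 deg

∠(j10000 + 961) = arctan(10000/961) = 84.51°
∠(j10000 + 72) = arctan(10000/72) = 89.59°
∠T(j10000) = 84.51° − 89.59° = -5.08°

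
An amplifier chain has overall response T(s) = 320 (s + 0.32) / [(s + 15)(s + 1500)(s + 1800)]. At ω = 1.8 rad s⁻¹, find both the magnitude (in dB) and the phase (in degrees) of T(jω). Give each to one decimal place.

|T| = -96.9 dB, ∠T = 73.0°

|j1.8 + 0.32| = √(1.8² + 0.32²) = 1.828
|j1.8 + 15| = √(1.8² + 15²) = 15.11
|j1.8 + 1500| = √(1.8² + 1500²) = 1500
|j1.8 + 1800| = √(1.8² + 1800²) = 1800
|T(j1.8)| = 320 × 1.828 / (15.11 × 1500 × 1800) = 1.4342e-05
20 log₁₀(1.4342e-05) = -96.87 dB
∠(j1.8 + 0.32) = arctan(1.8/0.32) = 79.92°
∠(j1.8 + 15) = arctan(1.8/15) = 6.84°
∠(j1.8 + 1500) = arctan(1.8/1500) = 0.07°
∠(j1.8 + 1800) = arctan(1.8/1800) = 0.06°
∠T(j1.8) = 79.92° − (6.84° + 0.07° + 0.06°) = 72.95°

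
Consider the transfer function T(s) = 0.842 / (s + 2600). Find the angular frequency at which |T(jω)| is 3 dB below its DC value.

For a single-pole low-pass, the −3 dB point is at the pole: ω = 2600 rad/s.

2600 rad/s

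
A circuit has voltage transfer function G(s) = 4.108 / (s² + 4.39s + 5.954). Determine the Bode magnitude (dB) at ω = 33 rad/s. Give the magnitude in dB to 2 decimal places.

|(j33)² + 4.39(j33) + 5.954| = |-1083 + j144.87| = 1093
|G(j33)| = 4.108 / 1093 = 0.0037595
20 log₁₀(0.0037595) = -48.497 dB

-48.50 dB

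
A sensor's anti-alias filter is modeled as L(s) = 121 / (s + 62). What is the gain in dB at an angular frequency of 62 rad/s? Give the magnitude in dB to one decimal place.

2.8 dB

|j62 + 62| = √(62² + 62²) = 87.68
|L(j62)| = 121 / 87.68 = 1.38
20 log₁₀(1.38) = 2.80 dB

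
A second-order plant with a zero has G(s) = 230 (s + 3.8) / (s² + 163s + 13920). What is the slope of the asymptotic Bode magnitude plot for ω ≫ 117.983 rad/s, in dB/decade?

With 1 zero and 2 poles, the high-frequency asymptotic slope is 20 × (1 − 2) = -20 dB/decade.

-20 dB/decade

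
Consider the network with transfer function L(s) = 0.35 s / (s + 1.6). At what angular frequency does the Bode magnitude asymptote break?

The single real pole at s = −1.6 gives a corner at ω = 1.6 rad/s.

1.6 rad/s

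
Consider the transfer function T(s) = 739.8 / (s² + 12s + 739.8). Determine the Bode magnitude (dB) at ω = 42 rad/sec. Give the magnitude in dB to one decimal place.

|(j42)² + 12(j42) + 739.8| = |-1024.2 + j504| = 1141
|T(j42)| = 739.8 / 1141 = 0.6481
20 log₁₀(0.6481) = -3.77 dB

-3.8 dB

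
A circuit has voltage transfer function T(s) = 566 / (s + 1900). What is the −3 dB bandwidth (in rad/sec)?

1900 rad/sec

For a single-pole low-pass, the −3 dB point is at the pole: ω = 1900 rad/sec.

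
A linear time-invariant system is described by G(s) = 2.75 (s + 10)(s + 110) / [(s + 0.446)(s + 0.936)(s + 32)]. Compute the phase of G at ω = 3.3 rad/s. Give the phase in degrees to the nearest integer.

-142°

∠(j3.3 + 10) = arctan(3.3/10) = 18.26°
∠(j3.3 + 110) = arctan(3.3/110) = 1.72°
∠(j3.3 + 0.446) = arctan(3.3/0.446) = 82.30°
∠(j3.3 + 0.936) = arctan(3.3/0.936) = 74.16°
∠(j3.3 + 32) = arctan(3.3/32) = 5.89°
∠G(j3.3) = 18.26° + 1.72° − (82.30° + 74.16° + 5.89°) = -142.37°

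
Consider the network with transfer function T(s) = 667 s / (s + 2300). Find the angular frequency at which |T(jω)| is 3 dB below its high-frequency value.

For a single-pole high-pass, the −3 dB point is at the pole: ω = 2300 rad s⁻¹.

2300 rad s⁻¹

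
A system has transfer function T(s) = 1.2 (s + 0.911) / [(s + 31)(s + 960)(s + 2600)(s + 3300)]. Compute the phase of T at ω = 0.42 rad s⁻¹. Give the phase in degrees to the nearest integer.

∠(j0.42 + 0.911) = arctan(0.42/0.911) = 24.75°
∠(j0.42 + 31) = arctan(0.42/31) = 0.78°
∠(j0.42 + 960) = arctan(0.42/960) = 0.03°
∠(j0.42 + 2600) = arctan(0.42/2600) = 0.01°
∠(j0.42 + 3300) = arctan(0.42/3300) = 0.01°
∠T(j0.42) = 24.75° − (0.78° + 0.03° + 0.01° + 0.01°) = 23.93°

24 deg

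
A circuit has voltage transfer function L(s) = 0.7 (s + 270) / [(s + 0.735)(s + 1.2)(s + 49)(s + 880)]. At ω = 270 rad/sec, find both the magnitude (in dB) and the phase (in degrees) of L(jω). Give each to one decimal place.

|L| = -156.8 dB, ∠L = -231.4 deg

|j270 + 270| = √(270² + 270²) = 381.8
|j270 + 0.735| = √(270² + 0.735²) = 270
|j270 + 1.2| = √(270² + 1.2²) = 270
|j270 + 49| = √(270² + 49²) = 274.4
|j270 + 880| = √(270² + 880²) = 920.5
|L(j270)| = 0.7 × 381.8 / (270 × 270 × 274.4 × 920.5) = 1.4515e-08
20 log₁₀(1.4515e-08) = -156.76 dB
∠(j270 + 270) = arctan(270/270) = 45.00°
∠(j270 + 0.735) = arctan(270/0.735) = 89.84°
∠(j270 + 1.2) = arctan(270/1.2) = 89.75°
∠(j270 + 49) = arctan(270/49) = 79.71°
∠(j270 + 880) = arctan(270/880) = 17.06°
∠L(j270) = 45.00° − (89.84° + 89.75° + 79.71° + 17.06°) = -231.36°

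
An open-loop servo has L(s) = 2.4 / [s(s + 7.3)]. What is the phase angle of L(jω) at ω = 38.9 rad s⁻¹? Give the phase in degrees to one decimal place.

-169.4°

∠(j38.9 + 7.3) = arctan(38.9/7.3) = 79.37°
∠(j38.9) = 90.00°
∠L(j38.9) = − (79.37° + 90.00°) = -169.37°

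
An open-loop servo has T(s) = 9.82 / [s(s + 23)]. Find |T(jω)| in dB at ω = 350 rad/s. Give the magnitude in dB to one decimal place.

|j350 + 23| = √(350² + 23²) = 350.8
|j350| = 350
|T(j350)| = 9.82 / (350.8 × 350) = 7.9991e-05
20 log₁₀(7.9991e-05) = -81.94 dB

-81.9 dB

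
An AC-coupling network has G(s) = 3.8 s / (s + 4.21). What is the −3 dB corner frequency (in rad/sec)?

4.21 rad/sec

For a single-pole high-pass, the −3 dB point is at the pole: ω = 4.21 rad/sec.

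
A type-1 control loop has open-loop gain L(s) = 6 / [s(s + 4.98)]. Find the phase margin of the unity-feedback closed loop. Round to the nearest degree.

77 deg

Gain crossover: |L(jω)| = 1 at ω ≈ 1.17 rad/sec.
∠L(j1.17) = −90° − arctan(1.17/4.98) ≈ -103.25°
PM = 180° + (-103.25°) = 76.75°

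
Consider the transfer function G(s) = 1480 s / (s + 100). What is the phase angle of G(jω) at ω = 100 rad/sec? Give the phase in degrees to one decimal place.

45.0°

∠(j100) = 90.00°
∠(j100 + 100) = arctan(100/100) = 45.00°
∠G(j100) = 90.00° − 45.00° = 45.00°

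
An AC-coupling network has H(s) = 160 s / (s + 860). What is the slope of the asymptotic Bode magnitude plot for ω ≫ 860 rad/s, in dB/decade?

With 1 zero and 1 pole, the high-frequency asymptotic slope is 20 × (1 − 1) = 0 dB/decade.

0 dB/decade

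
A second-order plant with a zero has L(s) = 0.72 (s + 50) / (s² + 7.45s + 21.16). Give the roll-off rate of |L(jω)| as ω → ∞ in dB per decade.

-20 dB/decade

With 1 zero and 2 poles, the high-frequency asymptotic slope is 20 × (1 − 2) = -20 dB/decade.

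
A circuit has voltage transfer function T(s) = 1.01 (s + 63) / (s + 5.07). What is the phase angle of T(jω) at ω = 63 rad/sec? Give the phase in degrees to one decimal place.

-40.4°

∠(j63 + 63) = arctan(63/63) = 45.00°
∠(j63 + 5.07) = arctan(63/5.07) = 85.40°
∠T(j63) = 45.00° − 85.40° = -40.40°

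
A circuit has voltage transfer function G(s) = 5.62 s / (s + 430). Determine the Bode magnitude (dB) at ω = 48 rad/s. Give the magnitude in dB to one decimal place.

-4.1 dB

|j48| = 48
|j48 + 430| = √(48² + 430²) = 432.7
|G(j48)| = 5.62 × 48 / 432.7 = 0.62348
20 log₁₀(0.62348) = -4.10 dB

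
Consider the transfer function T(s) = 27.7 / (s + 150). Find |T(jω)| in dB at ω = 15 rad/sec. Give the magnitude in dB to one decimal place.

-14.7 dB

|j15 + 150| = √(15² + 150²) = 150.7
|T(j15)| = 27.7 / 150.7 = 0.18375
20 log₁₀(0.18375) = -14.72 dB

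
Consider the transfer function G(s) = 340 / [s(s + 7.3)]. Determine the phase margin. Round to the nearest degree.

22°

Gain crossover: |G(jω)| = 1 at ω ≈ 17.7 rad/sec.
∠G(j17.7) = −90° − arctan(17.7/7.3) ≈ -157.62°
PM = 180° + (-157.62°) = 22.38°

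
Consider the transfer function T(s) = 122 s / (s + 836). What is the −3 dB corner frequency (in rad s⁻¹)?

836 rad s⁻¹

For a single-pole high-pass, the −3 dB point is at the pole: ω = 836 rad s⁻¹.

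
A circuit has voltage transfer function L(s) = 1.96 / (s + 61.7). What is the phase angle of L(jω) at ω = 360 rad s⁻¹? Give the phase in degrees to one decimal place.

-80.3°

∠(j360 + 61.7) = arctan(360/61.7) = 80.27°
∠L(j360) = −80.27° = -80.27°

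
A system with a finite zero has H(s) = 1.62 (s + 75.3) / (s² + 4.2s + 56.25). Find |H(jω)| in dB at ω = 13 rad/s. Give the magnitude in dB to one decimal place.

|j13 + 75.3| = √(13² + 75.3²) = 76.41
|(j13)² + 4.2(j13) + 56.25| = |-112.75 + j54.6| = 125.3
|H(j13)| = 1.62 × 76.41 / 125.3 = 0.98815
20 log₁₀(0.98815) = -0.10 dB

-0.1 dB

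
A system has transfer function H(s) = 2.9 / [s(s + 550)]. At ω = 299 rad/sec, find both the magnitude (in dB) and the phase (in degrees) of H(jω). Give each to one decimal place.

|j299 + 550| = √(299² + 550²) = 626
|j299| = 299
|H(j299)| = 2.9 / (626 × 299) = 1.5493e-05
20 log₁₀(1.5493e-05) = -96.20 dB
∠(j299 + 550) = arctan(299/550) = 28.53°
∠(j299) = 90.00°
∠H(j299) = − (28.53° + 90.00°) = -118.53°

|H| = -96.2 dB, ∠H = -118.5 deg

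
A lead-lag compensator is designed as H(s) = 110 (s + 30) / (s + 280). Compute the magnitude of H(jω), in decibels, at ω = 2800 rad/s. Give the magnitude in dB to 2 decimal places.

|j2800 + 30| = √(2800² + 30²) = 2800
|j2800 + 280| = √(2800² + 280²) = 2814
|H(j2800)| = 110 × 2800 / 2814 = 109.46
20 log₁₀(109.46) = 40.785 dB

40.79 dB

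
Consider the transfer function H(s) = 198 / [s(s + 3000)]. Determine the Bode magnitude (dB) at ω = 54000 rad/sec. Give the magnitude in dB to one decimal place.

-143.4 dB

|j54000 + 3000| = √(54000² + 3000²) = 5.408e+04
|j54000| = 5.4e+04
|H(j54000)| = 198 / (5.408e+04 × 5.4e+04) = 6.7797e-08
20 log₁₀(6.7797e-08) = -143.38 dB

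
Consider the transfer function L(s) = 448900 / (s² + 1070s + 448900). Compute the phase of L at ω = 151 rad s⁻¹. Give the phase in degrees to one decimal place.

∠[(j151)² + 1070(j151) + 448900] = ∠[4.261e+05 + j1.6157e+05] = 20.77°
∠L(j151) = −20.77° = -20.77°

-20.8 deg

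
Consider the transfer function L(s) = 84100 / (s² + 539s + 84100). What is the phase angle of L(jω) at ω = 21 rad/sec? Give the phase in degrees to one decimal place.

∠[(j21)² + 539(j21) + 84100] = ∠[83659 + j11319] = 7.71°
∠L(j21) = −7.71° = -7.71°

-7.7°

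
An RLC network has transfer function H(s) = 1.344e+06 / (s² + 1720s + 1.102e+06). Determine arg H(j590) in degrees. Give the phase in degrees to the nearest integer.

-53 deg

∠[(j590)² + 1720(j590) + 1.102e+06] = ∠[7.539e+05 + j1.0148e+06] = 53.39°
∠H(j590) = −53.39° = -53.39°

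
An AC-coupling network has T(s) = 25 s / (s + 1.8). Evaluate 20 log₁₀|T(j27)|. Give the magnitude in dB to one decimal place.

|j27| = 27
|j27 + 1.8| = √(27² + 1.8²) = 27.06
|T(j27)| = 25 × 27 / 27.06 = 24.945
20 log₁₀(24.945) = 27.94 dB

27.9 dB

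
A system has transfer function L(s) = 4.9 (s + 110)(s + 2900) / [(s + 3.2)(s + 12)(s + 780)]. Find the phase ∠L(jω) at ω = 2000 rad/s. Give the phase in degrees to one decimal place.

-126.8°

∠(j2000 + 110) = arctan(2000/110) = 86.85°
∠(j2000 + 2900) = arctan(2000/2900) = 34.59°
∠(j2000 + 3.2) = arctan(2000/3.2) = 89.91°
∠(j2000 + 12) = arctan(2000/12) = 89.66°
∠(j2000 + 780) = arctan(2000/780) = 68.69°
∠L(j2000) = 86.85° + 34.59° − (89.91° + 89.66° + 68.69°) = -126.81°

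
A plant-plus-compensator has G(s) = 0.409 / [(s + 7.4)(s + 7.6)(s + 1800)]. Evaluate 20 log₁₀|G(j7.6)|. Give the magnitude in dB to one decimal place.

-114.0 dB

|j7.6 + 7.4| = √(7.6² + 7.4²) = 10.61
|j7.6 + 7.6| = √(7.6² + 7.6²) = 10.75
|j7.6 + 1800| = √(7.6² + 1800²) = 1800
|G(j7.6)| = 0.409 / (10.61 × 10.75 × 1800) = 1.993e-06
20 log₁₀(1.993e-06) = -114.01 dB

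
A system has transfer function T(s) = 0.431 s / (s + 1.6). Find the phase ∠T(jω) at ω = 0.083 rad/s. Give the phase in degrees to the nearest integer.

∠(j0.083) = 90.00°
∠(j0.083 + 1.6) = arctan(0.083/1.6) = 2.97°
∠T(j0.083) = 90.00° − 2.97° = 87.03°

87 deg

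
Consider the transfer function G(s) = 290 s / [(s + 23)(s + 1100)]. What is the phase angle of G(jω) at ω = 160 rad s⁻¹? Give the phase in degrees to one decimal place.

∠(j160) = 90.00°
∠(j160 + 23) = arctan(160/23) = 81.82°
∠(j160 + 1100) = arctan(160/1100) = 8.28°
∠G(j160) = 90.00° − (81.82° + 8.28°) = -0.10°

-0.1°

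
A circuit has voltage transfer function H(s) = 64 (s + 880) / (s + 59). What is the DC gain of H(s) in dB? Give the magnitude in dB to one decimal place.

59.6 dB

H(0) = 64 × 880 / 59 = 954.58
20 log₁₀(954.58) = 59.60 dB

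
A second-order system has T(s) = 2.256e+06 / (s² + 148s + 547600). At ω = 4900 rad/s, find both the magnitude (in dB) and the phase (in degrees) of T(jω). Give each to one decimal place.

|T| = -20.3 dB, ∠T = -178.2°

|(j4900)² + 148(j4900) + 547600| = |-2.3462e+07 + j7.252e+05| = 2.347e+07
|T(j4900)| = 2.256e+06 / 2.347e+07 = 0.096108
20 log₁₀(0.096108) = -20.34 dB
∠[(j4900)² + 148(j4900) + 547600] = ∠[-2.3462e+07 + j7.252e+05] = 178.23°
∠T(j4900) = −178.23° = -178.23°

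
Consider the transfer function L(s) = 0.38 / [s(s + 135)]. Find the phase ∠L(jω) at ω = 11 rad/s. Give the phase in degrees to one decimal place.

-94.7°

∠(j11 + 135) = arctan(11/135) = 4.66°
∠(j11) = 90.00°
∠L(j11) = − (4.66° + 90.00°) = -94.66°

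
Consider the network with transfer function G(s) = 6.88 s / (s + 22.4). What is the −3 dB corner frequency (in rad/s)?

For a single-pole high-pass, the −3 dB point is at the pole: ω = 22.4 rad/s.

22.4 rad/s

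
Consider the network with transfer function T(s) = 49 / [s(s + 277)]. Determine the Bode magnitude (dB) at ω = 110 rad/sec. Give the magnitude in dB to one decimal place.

-56.5 dB

|j110 + 277| = √(110² + 277²) = 298
|j110| = 110
|T(j110)| = 49 / (298 × 110) = 0.0014946
20 log₁₀(0.0014946) = -56.51 dB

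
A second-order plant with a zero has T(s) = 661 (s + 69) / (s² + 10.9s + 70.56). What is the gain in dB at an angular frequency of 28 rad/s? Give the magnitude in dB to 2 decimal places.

36.05 dB

|j28 + 69| = √(28² + 69²) = 74.46
|(j28)² + 10.9(j28) + 70.56| = |-713.44 + j305.2| = 776
|T(j28)| = 661 × 74.46 / 776 = 63.431
20 log₁₀(63.431) = 36.046 dB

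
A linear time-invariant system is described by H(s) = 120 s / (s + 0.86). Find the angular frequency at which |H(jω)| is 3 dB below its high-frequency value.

For a single-pole high-pass, the −3 dB point is at the pole: ω = 0.86 rad/s.

0.86 rad/s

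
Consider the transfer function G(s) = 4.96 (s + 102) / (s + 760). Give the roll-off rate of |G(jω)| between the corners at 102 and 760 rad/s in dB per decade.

In this band the factors already past their corner are: zero at 102; net slope = 20 dB/decade.

20 dB/decade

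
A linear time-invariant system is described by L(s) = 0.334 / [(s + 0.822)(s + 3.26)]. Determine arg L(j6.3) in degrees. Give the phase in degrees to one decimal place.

-145.2 deg

∠(j6.3 + 0.822) = arctan(6.3/0.822) = 82.57°
∠(j6.3 + 3.26) = arctan(6.3/3.26) = 62.64°
∠L(j6.3) = − (82.57° + 62.64°) = -145.21°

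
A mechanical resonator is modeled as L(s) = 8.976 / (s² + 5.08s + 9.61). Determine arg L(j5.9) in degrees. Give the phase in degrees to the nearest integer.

-130 deg

∠[(j5.9)² + 5.08(j5.9) + 9.61] = ∠[-25.2 + j29.972] = 130.06°
∠L(j5.9) = −130.06° = -130.06°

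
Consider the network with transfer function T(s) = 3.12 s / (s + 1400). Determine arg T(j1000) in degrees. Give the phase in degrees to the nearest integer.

54°

∠(j1000) = 90.00°
∠(j1000 + 1400) = arctan(1000/1400) = 35.54°
∠T(j1000) = 90.00° − 35.54° = 54.46°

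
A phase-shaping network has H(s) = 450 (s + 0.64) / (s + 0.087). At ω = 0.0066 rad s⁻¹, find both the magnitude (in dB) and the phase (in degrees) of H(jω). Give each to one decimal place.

|H| = 70.4 dB, ∠H = -3.7°

|j0.0066 + 0.64| = √(0.0066² + 0.64²) = 0.64
|j0.0066 + 0.087| = √(0.0066² + 0.087²) = 0.08725
|H(j0.0066)| = 450 × 0.64 / 0.08725 = 3301
20 log₁₀(3301) = 70.37 dB
∠(j0.0066 + 0.64) = arctan(0.0066/0.64) = 0.59°
∠(j0.0066 + 0.087) = arctan(0.0066/0.087) = 4.34°
∠H(j0.0066) = 0.59° − 4.34° = -3.75°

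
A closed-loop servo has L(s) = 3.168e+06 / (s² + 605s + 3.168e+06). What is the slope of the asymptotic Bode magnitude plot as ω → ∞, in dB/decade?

With 0 zeros and 2 poles, the high-frequency asymptotic slope is 20 × (0 − 2) = -40 dB/decade.

-40 dB/decade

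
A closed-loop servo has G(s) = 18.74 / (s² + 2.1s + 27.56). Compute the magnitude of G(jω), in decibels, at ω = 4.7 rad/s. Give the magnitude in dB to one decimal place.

|(j4.7)² + 2.1(j4.7) + 27.56| = |5.47 + j9.87| = 11.28
|G(j4.7)| = 18.74 / 11.28 = 1.6607
20 log₁₀(1.6607) = 4.41 dB

4.4 dB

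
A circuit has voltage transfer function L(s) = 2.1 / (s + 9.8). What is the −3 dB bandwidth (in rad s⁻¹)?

9.8 rad s⁻¹

For a single-pole low-pass, the −3 dB point is at the pole: ω = 9.8 rad s⁻¹.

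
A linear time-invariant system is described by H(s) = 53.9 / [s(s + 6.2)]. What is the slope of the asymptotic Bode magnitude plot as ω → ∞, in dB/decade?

With 0 zeros and 2 poles, the high-frequency asymptotic slope is 20 × (0 − 2) = -40 dB/decade.

-40 dB/decade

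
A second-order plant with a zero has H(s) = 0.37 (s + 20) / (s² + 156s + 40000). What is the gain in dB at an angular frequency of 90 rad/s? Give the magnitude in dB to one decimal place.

-60.2 dB

|j90 + 20| = √(90² + 20²) = 92.2
|(j90)² + 156(j90) + 40000| = |31900 + j14040| = 3.485e+04
|H(j90)| = 0.37 × 92.2 / 3.485e+04 = 0.00097875
20 log₁₀(0.00097875) = -60.19 dB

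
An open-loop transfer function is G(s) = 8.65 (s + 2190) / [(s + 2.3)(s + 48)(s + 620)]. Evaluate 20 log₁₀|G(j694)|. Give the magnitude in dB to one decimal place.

|j694 + 2190| = √(694² + 2190²) = 2297
|j694 + 2.3| = √(694² + 2.3²) = 694
|j694 + 48| = √(694² + 48²) = 695.7
|j694 + 620| = √(694² + 620²) = 930.6
|G(j694)| = 8.65 × 2297 / (694 × 695.7 × 930.6) = 4.423e-05
20 log₁₀(4.423e-05) = -87.09 dB

-87.1 dB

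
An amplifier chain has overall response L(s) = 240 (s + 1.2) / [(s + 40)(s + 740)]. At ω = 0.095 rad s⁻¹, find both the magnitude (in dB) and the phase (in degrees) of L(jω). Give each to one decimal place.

|L| = -40.2 dB, ∠L = 4.4 deg

|j0.095 + 1.2| = √(0.095² + 1.2²) = 1.204
|j0.095 + 40| = √(0.095² + 40²) = 40
|j0.095 + 740| = √(0.095² + 740²) = 740
|L(j0.095)| = 240 × 1.204 / (40 × 740) = 0.0097601
20 log₁₀(0.0097601) = -40.21 dB
∠(j0.095 + 1.2) = arctan(0.095/1.2) = 4.53°
∠(j0.095 + 40) = arctan(0.095/40) = 0.14°
∠(j0.095 + 740) = arctan(0.095/740) = 0.01°
∠L(j0.095) = 4.53° − (0.14° + 0.01°) = 4.38°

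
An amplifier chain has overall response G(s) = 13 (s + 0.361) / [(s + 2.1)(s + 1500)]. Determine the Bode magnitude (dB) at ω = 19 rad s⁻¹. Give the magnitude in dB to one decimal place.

|j19 + 0.361| = √(19² + 0.361²) = 19
|j19 + 2.1| = √(19² + 2.1²) = 19.12
|j19 + 1500| = √(19² + 1500²) = 1500
|G(j19)| = 13 × 19 / (19.12 × 1500) = 0.0086151
20 log₁₀(0.0086151) = -41.29 dB

-41.3 dB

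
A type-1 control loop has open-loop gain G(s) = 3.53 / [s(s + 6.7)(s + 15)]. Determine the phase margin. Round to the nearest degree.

90°

Gain crossover: |G(jω)| = 1 at ω ≈ 0.0351 rad/s.
∠G(j0.0351) = −90° − arctan(0.0351/6.7) − arctan(0.0351/15) ≈ -90.43°
PM = 180° + (-90.43°) = 89.57°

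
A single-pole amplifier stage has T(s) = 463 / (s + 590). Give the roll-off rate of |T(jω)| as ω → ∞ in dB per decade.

-20 dB/decade

With 0 zeros and 1 pole, the high-frequency asymptotic slope is 20 × (0 − 1) = -20 dB/decade.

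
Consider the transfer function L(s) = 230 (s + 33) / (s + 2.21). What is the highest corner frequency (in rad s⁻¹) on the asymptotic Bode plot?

Break frequencies occur at each pole and zero magnitude: 2.21 rad s⁻¹, 33 rad s⁻¹.
The highest is 33 rad s⁻¹.

33 rad s⁻¹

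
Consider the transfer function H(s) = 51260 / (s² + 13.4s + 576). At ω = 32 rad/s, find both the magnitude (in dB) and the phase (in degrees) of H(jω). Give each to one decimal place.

|(j32)² + 13.4(j32) + 576| = |-448 + j428.8| = 620.1
|H(j32)| = 51260 / 620.1 = 82.659
20 log₁₀(82.659) = 38.35 dB
∠[(j32)² + 13.4(j32) + 576] = ∠[-448 + j428.8] = 136.25°
∠H(j32) = −136.25° = -136.25°

|H| = 38.3 dB, ∠H = -136.3°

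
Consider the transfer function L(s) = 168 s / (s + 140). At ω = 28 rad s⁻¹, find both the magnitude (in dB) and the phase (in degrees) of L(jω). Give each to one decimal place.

|j28| = 28
|j28 + 140| = √(28² + 140²) = 142.8
|L(j28)| = 168 × 28 / 142.8 = 32.948
20 log₁₀(32.948) = 30.36 dB
∠(j28) = 90.00°
∠(j28 + 140) = arctan(28/140) = 11.31°
∠L(j28) = 90.00° − 11.31° = 78.69°

|L| = 30.4 dB, ∠L = 78.7 deg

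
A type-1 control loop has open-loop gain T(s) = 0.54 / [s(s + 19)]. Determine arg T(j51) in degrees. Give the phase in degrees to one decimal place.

-159.6°

∠(j51 + 19) = arctan(51/19) = 69.57°
∠(j51) = 90.00°
∠T(j51) = − (69.57° + 90.00°) = -159.57°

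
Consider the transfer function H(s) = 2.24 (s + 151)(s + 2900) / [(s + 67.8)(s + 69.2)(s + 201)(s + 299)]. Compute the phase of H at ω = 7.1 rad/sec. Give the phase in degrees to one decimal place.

∠(j7.1 + 151) = arctan(7.1/151) = 2.69°
∠(j7.1 + 2900) = arctan(7.1/2900) = 0.14°
∠(j7.1 + 67.8) = arctan(7.1/67.8) = 5.98°
∠(j7.1 + 69.2) = arctan(7.1/69.2) = 5.86°
∠(j7.1 + 201) = arctan(7.1/201) = 2.02°
∠(j7.1 + 299) = arctan(7.1/299) = 1.36°
∠H(j7.1) = 2.69° + 0.14° − (5.98° + 5.86° + 2.02° + 1.36°) = -12.39°

-12.4°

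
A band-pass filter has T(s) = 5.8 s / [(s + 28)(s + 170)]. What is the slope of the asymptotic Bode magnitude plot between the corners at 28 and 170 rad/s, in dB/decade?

In this band the factors already past their corner are: 1 differentiator zero, pole at 28; net slope = 0 dB/decade.

0 dB/decade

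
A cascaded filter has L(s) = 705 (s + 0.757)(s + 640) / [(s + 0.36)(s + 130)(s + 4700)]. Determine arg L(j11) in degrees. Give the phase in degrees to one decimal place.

-6.0°

∠(j11 + 0.757) = arctan(11/0.757) = 86.06°
∠(j11 + 640) = arctan(11/640) = 0.98°
∠(j11 + 0.36) = arctan(11/0.36) = 88.13°
∠(j11 + 130) = arctan(11/130) = 4.84°
∠(j11 + 4700) = arctan(11/4700) = 0.13°
∠L(j11) = 86.06° + 0.98° − (88.13° + 4.84° + 0.13°) = -6.05°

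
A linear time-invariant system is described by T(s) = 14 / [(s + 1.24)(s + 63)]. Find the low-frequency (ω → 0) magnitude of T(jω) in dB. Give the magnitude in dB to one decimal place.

-14.9 dB

T(0) = 14 / (1.24 × 63) = 0.17921
20 log₁₀(0.17921) = -14.93 dB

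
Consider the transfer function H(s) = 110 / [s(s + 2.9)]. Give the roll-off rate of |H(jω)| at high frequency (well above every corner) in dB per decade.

With 0 zeros and 2 poles, the high-frequency asymptotic slope is 20 × (0 − 2) = -40 dB/decade.

-40 dB/decade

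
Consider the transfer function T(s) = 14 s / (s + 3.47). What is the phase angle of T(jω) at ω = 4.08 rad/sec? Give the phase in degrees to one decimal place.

40.4°

∠(j4.08) = 90.00°
∠(j4.08 + 3.47) = arctan(4.08/3.47) = 49.62°
∠T(j4.08) = 90.00° − 49.62° = 40.38°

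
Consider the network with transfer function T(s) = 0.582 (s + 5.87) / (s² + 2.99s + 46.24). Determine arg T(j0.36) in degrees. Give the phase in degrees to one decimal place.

∠(j0.36 + 5.87) = arctan(0.36/5.87) = 3.51°
∠[(j0.36)² + 2.99(j0.36) + 46.24] = ∠[46.11 + j1.0764] = 1.34°
∠T(j0.36) = 3.51° − 1.34° = 2.17°

2.2°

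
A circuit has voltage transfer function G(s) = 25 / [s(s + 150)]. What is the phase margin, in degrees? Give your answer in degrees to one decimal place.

89.9°

Gain crossover: |G(jω)| = 1 at ω ≈ 0.167 rad/sec.
∠G(j0.167) = −90° − arctan(0.167/150) ≈ -90.06°
PM = 180° + (-90.06°) = 89.94°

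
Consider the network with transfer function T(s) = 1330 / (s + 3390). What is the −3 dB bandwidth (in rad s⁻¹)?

3390 rad s⁻¹

For a single-pole low-pass, the −3 dB point is at the pole: ω = 3390 rad s⁻¹.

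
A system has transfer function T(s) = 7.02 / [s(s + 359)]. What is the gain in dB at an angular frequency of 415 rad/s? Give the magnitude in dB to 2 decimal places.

|j415 + 359| = √(415² + 359²) = 548.7
|j415| = 415
|T(j415)| = 7.02 / (548.7 × 415) = 3.0827e-05
20 log₁₀(3.0827e-05) = -90.221 dB

-90.22 dB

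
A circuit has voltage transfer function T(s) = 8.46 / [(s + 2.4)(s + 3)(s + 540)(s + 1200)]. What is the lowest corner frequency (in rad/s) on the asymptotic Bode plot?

Break frequencies occur at each pole and zero magnitude: 2.4 rad/s, 3 rad/s, 540 rad/s, 1200 rad/s.
The lowest is 2.4 rad/s.

2.4 rad/s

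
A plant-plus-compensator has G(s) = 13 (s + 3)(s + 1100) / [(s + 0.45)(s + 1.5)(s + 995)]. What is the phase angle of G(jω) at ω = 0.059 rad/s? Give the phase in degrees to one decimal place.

-8.6°

∠(j0.059 + 3) = arctan(0.059/3) = 1.13°
∠(j0.059 + 1100) = arctan(0.059/1100) = 0.00°
∠(j0.059 + 0.45) = arctan(0.059/0.45) = 7.47°
∠(j0.059 + 1.5) = arctan(0.059/1.5) = 2.25°
∠(j0.059 + 995) = arctan(0.059/995) = 0.00°
∠G(j0.059) = 1.13° + 0.00° − (7.47° + 2.25° + 0.00°) = -8.60°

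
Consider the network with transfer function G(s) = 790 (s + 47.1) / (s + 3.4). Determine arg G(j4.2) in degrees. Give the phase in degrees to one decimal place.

-45.9 deg

∠(j4.2 + 47.1) = arctan(4.2/47.1) = 5.10°
∠(j4.2 + 3.4) = arctan(4.2/3.4) = 51.01°
∠G(j4.2) = 5.10° − 51.01° = -45.91°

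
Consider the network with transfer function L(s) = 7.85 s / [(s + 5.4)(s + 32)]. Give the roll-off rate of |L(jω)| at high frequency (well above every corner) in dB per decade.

With 1 zero and 2 poles, the high-frequency asymptotic slope is 20 × (1 − 2) = -20 dB/decade.

-20 dB/decade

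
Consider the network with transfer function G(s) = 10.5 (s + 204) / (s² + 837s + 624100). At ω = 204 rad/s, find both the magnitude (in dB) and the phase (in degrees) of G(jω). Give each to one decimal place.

|G| = -46.0 dB, ∠G = 28.7 deg

|j204 + 204| = √(204² + 204²) = 288.5
|(j204)² + 837(j204) + 624100| = |5.8248e+05 + j1.7075e+05| = 6.07e+05
|G(j204)| = 10.5 × 288.5 / 6.07e+05 = 0.0049906
20 log₁₀(0.0049906) = -46.04 dB
∠(j204 + 204) = arctan(204/204) = 45.00°
∠[(j204)² + 837(j204) + 624100] = ∠[5.8248e+05 + j1.7075e+05] = 16.34°
∠G(j204) = 45.00° − 16.34° = 28.66°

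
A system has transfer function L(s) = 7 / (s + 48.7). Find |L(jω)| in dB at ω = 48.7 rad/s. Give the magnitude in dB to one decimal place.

-19.9 dB

|j48.7 + 48.7| = √(48.7² + 48.7²) = 68.87
|L(j48.7)| = 7 / 68.87 = 0.10164
20 log₁₀(0.10164) = -19.86 dB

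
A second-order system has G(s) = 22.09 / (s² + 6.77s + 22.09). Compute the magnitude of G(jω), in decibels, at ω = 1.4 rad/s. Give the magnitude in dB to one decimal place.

|(j1.4)² + 6.77(j1.4) + 22.09| = |20.13 + j9.478| = 22.25
|G(j1.4)| = 22.09 / 22.25 = 0.99282
20 log₁₀(0.99282) = -0.06 dB

-0.1 dB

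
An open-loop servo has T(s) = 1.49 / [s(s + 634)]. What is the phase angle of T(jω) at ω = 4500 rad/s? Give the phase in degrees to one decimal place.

∠(j4500 + 634) = arctan(4500/634) = 81.98°
∠(j4500) = 90.00°
∠T(j4500) = − (81.98° + 90.00°) = -171.98°

-172.0°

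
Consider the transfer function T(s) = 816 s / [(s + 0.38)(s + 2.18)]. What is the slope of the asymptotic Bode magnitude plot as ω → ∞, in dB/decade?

-20 dB/decade

With 1 zero and 2 poles, the high-frequency asymptotic slope is 20 × (1 − 2) = -20 dB/decade.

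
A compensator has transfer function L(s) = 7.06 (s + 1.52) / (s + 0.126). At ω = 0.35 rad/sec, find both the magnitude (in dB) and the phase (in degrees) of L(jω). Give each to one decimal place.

|j0.35 + 1.52| = √(0.35² + 1.52²) = 1.56
|j0.35 + 0.126| = √(0.35² + 0.126²) = 0.372
|L(j0.35)| = 7.06 × 1.56 / 0.372 = 29.603
20 log₁₀(29.603) = 29.43 dB
∠(j0.35 + 1.52) = arctan(0.35/1.52) = 12.97°
∠(j0.35 + 0.126) = arctan(0.35/0.126) = 70.20°
∠L(j0.35) = 12.97° − 70.20° = -57.23°

|L| = 29.4 dB, ∠L = -57.2 deg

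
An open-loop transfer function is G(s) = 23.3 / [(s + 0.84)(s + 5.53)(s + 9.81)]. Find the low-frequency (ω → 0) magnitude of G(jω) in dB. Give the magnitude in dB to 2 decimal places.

-5.83 dB

G(0) = 23.3 / (0.84 × 5.53 × 9.81) = 0.51131
20 log₁₀(0.51131) = -5.826 dB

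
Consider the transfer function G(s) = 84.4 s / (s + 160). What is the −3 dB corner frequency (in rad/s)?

For a single-pole high-pass, the −3 dB point is at the pole: ω = 160 rad/s.

160 rad/s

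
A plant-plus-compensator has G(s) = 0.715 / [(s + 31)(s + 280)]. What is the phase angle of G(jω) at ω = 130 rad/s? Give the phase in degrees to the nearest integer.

∠(j130 + 31) = arctan(130/31) = 76.59°
∠(j130 + 280) = arctan(130/280) = 24.90°
∠G(j130) = − (76.59° + 24.90°) = -101.49°

-101°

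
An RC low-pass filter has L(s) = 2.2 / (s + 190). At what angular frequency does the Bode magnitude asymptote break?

The single real pole at s = −190 gives a corner at ω = 190 rad s⁻¹.

190 rad s⁻¹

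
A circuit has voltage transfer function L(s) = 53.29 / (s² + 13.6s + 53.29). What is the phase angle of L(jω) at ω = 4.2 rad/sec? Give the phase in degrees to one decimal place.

∠[(j4.2)² + 13.6(j4.2) + 53.29] = ∠[35.65 + j57.12] = 58.03°
∠L(j4.2) = −58.03° = -58.03°

-58.0°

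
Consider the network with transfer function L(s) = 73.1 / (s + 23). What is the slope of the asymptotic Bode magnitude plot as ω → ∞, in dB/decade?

-20 dB/decade

With 0 zeros and 1 pole, the high-frequency asymptotic slope is 20 × (0 − 1) = -20 dB/decade.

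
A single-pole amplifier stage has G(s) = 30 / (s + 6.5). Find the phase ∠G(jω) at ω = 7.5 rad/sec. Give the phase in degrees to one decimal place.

∠(j7.5 + 6.5) = arctan(7.5/6.5) = 49.09°
∠G(j7.5) = −49.09° = -49.09°

-49.1°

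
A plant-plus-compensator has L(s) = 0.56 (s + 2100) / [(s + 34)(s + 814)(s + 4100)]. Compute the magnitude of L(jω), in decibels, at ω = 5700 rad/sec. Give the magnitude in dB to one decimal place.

-156.6 dB

|j5700 + 2100| = √(5700² + 2100²) = 6075
|j5700 + 34| = √(5700² + 34²) = 5700
|j5700 + 814| = √(5700² + 814²) = 5758
|j5700 + 4100| = √(5700² + 4100²) = 7021
|L(j5700)| = 0.56 × 6075 / (5700 × 5758 × 7021) = 1.4762e-08
20 log₁₀(1.4762e-08) = -156.62 dB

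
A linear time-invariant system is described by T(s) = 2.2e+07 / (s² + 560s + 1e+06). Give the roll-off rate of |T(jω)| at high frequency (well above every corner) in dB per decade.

With 0 zeros and 2 poles, the high-frequency asymptotic slope is 20 × (0 − 2) = -40 dB/decade.

-40 dB/decade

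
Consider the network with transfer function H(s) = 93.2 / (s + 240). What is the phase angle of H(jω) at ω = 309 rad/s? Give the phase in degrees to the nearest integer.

∠(j309 + 240) = arctan(309/240) = 52.16°
∠H(j309) = −52.16° = -52.16°

-52°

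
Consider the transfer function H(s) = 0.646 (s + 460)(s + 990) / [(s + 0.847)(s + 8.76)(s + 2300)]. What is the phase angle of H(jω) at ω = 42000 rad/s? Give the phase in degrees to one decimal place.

-88.8°

∠(j42000 + 460) = arctan(42000/460) = 89.37°
∠(j42000 + 990) = arctan(42000/990) = 88.65°
∠(j42000 + 0.847) = arctan(42000/0.847) = 90.00°
∠(j42000 + 8.76) = arctan(42000/8.76) = 89.99°
∠(j42000 + 2300) = arctan(42000/2300) = 86.87°
∠H(j42000) = 89.37° + 88.65° − (90.00° + 89.99° + 86.87°) = -88.83°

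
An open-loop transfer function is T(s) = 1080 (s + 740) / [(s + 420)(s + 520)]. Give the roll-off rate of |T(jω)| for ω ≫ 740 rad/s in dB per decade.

-20 dB/decade

With 1 zero and 2 poles, the high-frequency asymptotic slope is 20 × (1 − 2) = -20 dB/decade.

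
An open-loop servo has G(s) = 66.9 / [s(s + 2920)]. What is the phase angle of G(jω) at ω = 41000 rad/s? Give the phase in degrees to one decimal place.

-175.9 deg

∠(j41000 + 2920) = arctan(41000/2920) = 85.93°
∠(j41000) = 90.00°
∠G(j41000) = − (85.93° + 90.00°) = -175.93°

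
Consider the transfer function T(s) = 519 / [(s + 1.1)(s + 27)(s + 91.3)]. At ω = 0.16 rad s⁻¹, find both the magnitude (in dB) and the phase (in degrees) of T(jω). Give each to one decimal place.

|j0.16 + 1.1| = √(0.16² + 1.1²) = 1.112
|j0.16 + 27| = √(0.16² + 27²) = 27
|j0.16 + 91.3| = √(0.16² + 91.3²) = 91.3
|T(j0.16)| = 519 / (1.112 × 27 × 91.3) = 0.1894
20 log₁₀(0.1894) = -14.45 dB
∠(j0.16 + 1.1) = arctan(0.16/1.1) = 8.28°
∠(j0.16 + 27) = arctan(0.16/27) = 0.34°
∠(j0.16 + 91.3) = arctan(0.16/91.3) = 0.10°
∠T(j0.16) = − (8.28° + 0.34° + 0.10°) = -8.72°

|T| = -14.5 dB, ∠T = -8.7°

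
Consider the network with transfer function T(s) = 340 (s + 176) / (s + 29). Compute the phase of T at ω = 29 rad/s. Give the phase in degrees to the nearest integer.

∠(j29 + 176) = arctan(29/176) = 9.36°
∠(j29 + 29) = arctan(29/29) = 45.00°
∠T(j29) = 9.36° − 45.00° = -35.64°

-36°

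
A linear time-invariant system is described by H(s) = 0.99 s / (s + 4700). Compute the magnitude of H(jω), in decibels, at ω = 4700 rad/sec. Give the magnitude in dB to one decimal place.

-3.1 dB

|j4700| = 4700
|j4700 + 4700| = √(4700² + 4700²) = 6647
|H(j4700)| = 0.99 × 4700 / 6647 = 0.70004
20 log₁₀(0.70004) = -3.10 dB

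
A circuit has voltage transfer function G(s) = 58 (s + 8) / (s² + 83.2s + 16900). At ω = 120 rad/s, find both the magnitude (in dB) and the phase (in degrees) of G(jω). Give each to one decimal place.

|j120 + 8| = √(120² + 8²) = 120.3
|(j120)² + 83.2(j120) + 16900| = |2500 + j9984| = 1.029e+04
|G(j120)| = 58 × 120.3 / 1.029e+04 = 0.67774
20 log₁₀(0.67774) = -3.38 dB
∠(j120 + 8) = arctan(120/8) = 86.19°
∠[(j120)² + 83.2(j120) + 16900] = ∠[2500 + j9984] = 75.94°
∠G(j120) = 86.19° − 75.94° = 10.24°

|G| = -3.4 dB, ∠G = 10.2°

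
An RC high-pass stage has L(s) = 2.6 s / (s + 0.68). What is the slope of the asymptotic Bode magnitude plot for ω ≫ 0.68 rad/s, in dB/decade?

0 dB/decade

With 1 zero and 1 pole, the high-frequency asymptotic slope is 20 × (1 − 1) = 0 dB/decade.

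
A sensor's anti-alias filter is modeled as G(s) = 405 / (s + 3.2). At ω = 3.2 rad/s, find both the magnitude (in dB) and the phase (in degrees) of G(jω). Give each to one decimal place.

|j3.2 + 3.2| = √(3.2² + 3.2²) = 4.525
|G(j3.2)| = 405 / 4.525 = 89.493
20 log₁₀(89.493) = 39.04 dB
∠(j3.2 + 3.2) = arctan(3.2/3.2) = 45.00°
∠G(j3.2) = −45.00° = -45.00°

|G| = 39.0 dB, ∠G = -45.0 deg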